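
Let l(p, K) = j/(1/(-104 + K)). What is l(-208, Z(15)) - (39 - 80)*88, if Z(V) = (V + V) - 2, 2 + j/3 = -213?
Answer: 52628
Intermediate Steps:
j = -645 (j = -6 + 3*(-213) = -6 - 639 = -645)
Z(V) = -2 + 2*V (Z(V) = 2*V - 2 = -2 + 2*V)
l(p, K) = 67080 - 645*K (l(p, K) = -(-67080 + 645*K) = -645*(-104 + K) = 67080 - 645*K)
l(-208, Z(15)) - (39 - 80)*88 = (67080 - 645*(-2 + 2*15)) - (39 - 80)*88 = (67080 - 645*(-2 + 30)) - (-41)*88 = (67080 - 645*28) - 1*(-3608) = (67080 - 18060) + 3608 = 49020 + 3608 = 52628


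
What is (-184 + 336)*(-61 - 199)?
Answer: -39520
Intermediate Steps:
(-184 + 336)*(-61 - 199) = 152*(-260) = -39520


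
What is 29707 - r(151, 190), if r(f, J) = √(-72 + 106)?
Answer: 29707 - √34 ≈ 29701.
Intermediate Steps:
r(f, J) = √34
29707 - r(151, 190) = 29707 - √34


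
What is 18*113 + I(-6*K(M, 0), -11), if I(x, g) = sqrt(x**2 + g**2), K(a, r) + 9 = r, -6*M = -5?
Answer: 2034 + sqrt(3037) ≈ 2089.1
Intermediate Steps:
M = 5/6 (M = -1/6*(-5) = 5/6 ≈ 0.83333)
K(a, r) = -9 + r
I(x, g) = sqrt(g**2 + x**2)
18*113 + I(-6*K(M, 0), -11) = 18*113 + sqrt((-11)**2 + (-6*(-9 + 0))**2) = 2034 + sqrt(121 + (-6*(-9))**2) = 2034 + sqrt(121 + 54**2) = 2034 + sqrt(121 + 2916) = 2034 + sqrt(3037)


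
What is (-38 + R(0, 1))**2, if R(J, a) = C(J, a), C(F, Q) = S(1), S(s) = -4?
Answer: 1764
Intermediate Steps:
C(F, Q) = -4
R(J, a) = -4
(-38 + R(0, 1))**2 = (-38 - 4)**2 = (-42)**2 = 1764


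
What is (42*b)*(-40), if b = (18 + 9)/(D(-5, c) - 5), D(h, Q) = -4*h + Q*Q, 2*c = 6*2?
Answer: -15120/17 ≈ -889.41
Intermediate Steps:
c = 6 (c = (6*2)/2 = (½)*12 = 6)
D(h, Q) = Q² - 4*h (D(h, Q) = -4*h + Q² = Q² - 4*h)
b = 9/17 (b = (18 + 9)/((6² - 4*(-5)) - 5) = 27/((36 + 20) - 5) = 27/(56 - 5) = 27/51 = 27*(1/51) = 9/17 ≈ 0.52941)
(42*b)*(-40) = (42*(9/17))*(-40) = (378/17)*(-40) = -15120/17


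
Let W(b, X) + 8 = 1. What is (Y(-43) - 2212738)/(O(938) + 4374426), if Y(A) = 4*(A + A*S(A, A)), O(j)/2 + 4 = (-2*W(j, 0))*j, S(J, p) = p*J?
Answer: -421823/733447 ≈ -0.57512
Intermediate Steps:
S(J, p) = J*p
W(b, X) = -7 (W(b, X) = -8 + 1 = -7)
O(j) = -8 + 28*j (O(j) = -8 + 2*((-2*(-7))*j) = -8 + 2*(14*j) = -8 + 28*j)
Y(A) = 4*A + 4*A**3 (Y(A) = 4*(A + A*(A*A)) = 4*(A + A*A**2) = 4*(A + A**3) = 4*A + 4*A**3)
(Y(-43) - 2212738)/(O(938) + 4374426) = (4*(-43)*(1 + (-43)**2) - 2212738)/((-8 + 28*938) + 4374426) = (4*(-43)*(1 + 1849) - 2212738)/((-8 + 26264) + 4374426) = (4*(-43)*1850 - 2212738)/(26256 + 4374426) = (-318200 - 2212738)/4400682 = -2530938*1/4400682 = -421823/733447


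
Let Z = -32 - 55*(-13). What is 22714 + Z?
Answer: 23397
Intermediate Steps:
Z = 683 (Z = -32 + 715 = 683)
22714 + Z = 22714 + 683 = 23397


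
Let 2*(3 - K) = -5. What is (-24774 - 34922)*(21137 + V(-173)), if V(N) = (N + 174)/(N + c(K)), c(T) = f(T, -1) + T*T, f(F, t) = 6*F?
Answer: -553927481744/439 ≈ -1.2618e+9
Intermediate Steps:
K = 11/2 (K = 3 - ½*(-5) = 3 + 5/2 = 11/2 ≈ 5.5000)
c(T) = T² + 6*T (c(T) = 6*T + T*T = 6*T + T² = T² + 6*T)
V(N) = (174 + N)/(253/4 + N) (V(N) = (N + 174)/(N + 11*(6 + 11/2)/2) = (174 + N)/(N + (11/2)*(23/2)) = (174 + N)/(N + 253/4) = (174 + N)/(253/4 + N))
(-24774 - 34922)*(21137 + V(-173)) = (-24774 - 34922)*(21137 + 4*(174 - 173)/(253 + 4*(-173))) = -59696*(21137 + 4*1/(253 - 692)) = -59696*(21137 + 4*1/(-439)) = -59696*(21137 + 4*(-1/439)*1) = -59696*(21137 - 4/439) = -59696*9279139/439 = -553927481744/439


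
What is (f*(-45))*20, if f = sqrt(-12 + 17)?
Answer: -900*sqrt(5) ≈ -2012.5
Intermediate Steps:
f = sqrt(5) ≈ 2.2361
(f*(-45))*20 = (sqrt(5)*(-45))*20 = -45*sqrt(5)*20 = -900*sqrt(5)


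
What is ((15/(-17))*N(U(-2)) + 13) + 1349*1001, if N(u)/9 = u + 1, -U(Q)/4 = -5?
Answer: 22953319/17 ≈ 1.3502e+6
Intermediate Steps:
U(Q) = 20 (U(Q) = -4*(-5) = 20)
N(u) = 9 + 9*u (N(u) = 9*(u + 1) = 9*(1 + u) = 9 + 9*u)
((15/(-17))*N(U(-2)) + 13) + 1349*1001 = ((15/(-17))*(9 + 9*20) + 13) + 1349*1001 = ((15*(-1/17))*(9 + 180) + 13) + 1350349 = (-15/17*189 + 13) + 1350349 = (-2835/17 + 13) + 1350349 = -2614/17 + 1350349 = 22953319/17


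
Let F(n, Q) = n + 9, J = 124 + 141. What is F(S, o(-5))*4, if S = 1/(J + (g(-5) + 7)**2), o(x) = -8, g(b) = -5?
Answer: 9688/269 ≈ 36.015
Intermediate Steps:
J = 265
S = 1/269 (S = 1/(265 + (-5 + 7)**2) = 1/(265 + 2**2) = 1/(265 + 4) = 1/269 ≈ 0.0037175)
F(n, Q) = 9 + n
F(S, o(-5))*4 = (9 + 1/269)*4 = (2422/269)*4 = 9688/269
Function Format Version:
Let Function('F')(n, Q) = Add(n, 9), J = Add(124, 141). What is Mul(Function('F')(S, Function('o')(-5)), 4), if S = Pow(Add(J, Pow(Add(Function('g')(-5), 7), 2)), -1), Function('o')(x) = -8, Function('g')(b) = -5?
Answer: Rational(9688, 269) ≈ 36.015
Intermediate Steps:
J = 265
S = Rational(1, 269) (S = Pow(Add(265, Pow(Add(-5, 7), 2)), -1) = Pow(Add(265, Pow(2, 2)), -1) = Pow(Add(265, 4), -1) = Pow(269, -1) = Rational(1, 269) ≈ 0.0037175)
Function('F')(n, Q) = Add(9, n)
Mul(Function('F')(S, Function('o')(-5)), 4) = Mul(Add(9, Rational(1, 269)), 4) = Mul(Rational(2422, 269), 4) = Rational(9688, 269)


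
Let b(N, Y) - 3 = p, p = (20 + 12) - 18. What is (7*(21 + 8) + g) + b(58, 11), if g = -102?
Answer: 118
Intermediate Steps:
p = 14 (p = 32 - 18 = 14)
b(N, Y) = 17 (b(N, Y) = 3 + 14 = 17)
(7*(21 + 8) + g) + b(58, 11) = (7*(21 + 8) - 102) + 17 = (7*29 - 102) + 17 = (203 - 102) + 17 = 101 + 17 = 118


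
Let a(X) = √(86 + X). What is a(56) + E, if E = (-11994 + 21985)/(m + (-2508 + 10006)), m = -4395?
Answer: 9991/3103 + √142 ≈ 15.136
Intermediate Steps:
E = 9991/3103 (E = (-11994 + 21985)/(-4395 + (-2508 + 10006)) = 9991/(-4395 + 7498) = 9991/3103 ≈ 3.2198)
a(56) + E = √(86 + 56) + 9991/3103 = √142 + 9991/3103 = 9991/3103 + √142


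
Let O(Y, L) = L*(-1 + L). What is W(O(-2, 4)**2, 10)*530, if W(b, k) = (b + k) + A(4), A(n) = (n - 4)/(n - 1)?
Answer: 81620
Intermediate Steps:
A(n) = (-4 + n)/(-1 + n)
W(b, k) = b + k (W(b, k) = (b + k) + (-4 + 4)/(-1 + 4) = (b + k) + 0/3 = (b + k) + (1/3)*0 = (b + k) + 0 = b + k)
W(O(-2, 4)**2, 10)*530 = ((4*(-1 + 4))**2 + 10)*530 = ((4*3)**2 + 10)*530 = (12**2 + 10)*530 = (144 + 10)*530 = 154*530 = 81620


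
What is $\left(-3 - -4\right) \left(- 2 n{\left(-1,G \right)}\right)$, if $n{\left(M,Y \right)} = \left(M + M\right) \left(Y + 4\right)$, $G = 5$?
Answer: $36$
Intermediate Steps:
$n{\left(M,Y \right)} = 2 M \left(4 + Y\right)$
$\left(-3 - -4\right) \left(- 2 n{\left(-1,G \right)}\right) = \left(-3 - -4\right) \left(- 2 \cdot 2 \left(-1\right) \left(4 + 5\right)\right) = \left(-3 + 4\right) \left(- 2 \cdot 2 \left(-1\right) 9\right) = 1 \left(\left(-2\right) \left(-18\right)\right) = 1 \cdot 36 = 36$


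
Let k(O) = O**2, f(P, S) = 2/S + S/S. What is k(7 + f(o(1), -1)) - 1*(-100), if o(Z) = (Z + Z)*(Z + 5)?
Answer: 136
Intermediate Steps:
o(Z) = 2*Z*(5 + Z) (o(Z) = (2*Z)*(5 + Z) = 2*Z*(5 + Z))
f(P, S) = 1 + 2/S (f(P, S) = 2/S + 1 = 1 + 2/S)
k(7 + f(o(1), -1)) - 1*(-100) = (7 + (2 - 1)/(-1))**2 - 1*(-100) = (7 - 1*1)**2 + 100 = (7 - 1)**2 + 100 = 6**2 + 100 = 36 + 100 = 136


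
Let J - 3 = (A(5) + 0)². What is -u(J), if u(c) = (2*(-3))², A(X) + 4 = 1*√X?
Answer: -36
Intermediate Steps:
A(X) = -4 + √X (A(X) = -4 + 1*√X = -4 + √X)
J = 3 + (-4 + √5)² (J = 3 + ((-4 + √5) + 0)² = 3 + (-4 + √5)² ≈ 6.1115)
u(c) = 36 (u(c) = (-6)² = 36)
-u(J) = -1*36 = -36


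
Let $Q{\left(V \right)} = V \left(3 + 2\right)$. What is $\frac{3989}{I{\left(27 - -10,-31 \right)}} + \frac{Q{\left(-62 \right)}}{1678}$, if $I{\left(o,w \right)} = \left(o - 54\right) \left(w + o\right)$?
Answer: $- \frac{3362581}{85578} \approx -39.293$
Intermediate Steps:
$Q{\left(V \right)} = 5 V$ ($Q{\left(V \right)} = V 5 = 5 V$)
$I{\left(o,w \right)} = \left(-54 + o\right) \left(o + w\right)$
$\frac{3989}{I{\left(27 - -10,-31 \right)}} + \frac{Q{\left(-62 \right)}}{1678} = \frac{3989}{\left(27 - -10\right)^{2} - 54 \left(27 - -10\right) - -1674 + \left(27 - -10\right) \left(-31\right)} + \frac{5 \left(-62\right)}{1678} = \frac{3989}{\left(27 + 10\right)^{2} - 54 \left(27 + 10\right) + 1674 + \left(27 + 10\right) \left(-31\right)} - \frac{155}{839} = \frac{3989}{37^{2} - 1998 + 1674 + 37 \left(-31\right)} - \frac{155}{839} = \frac{3989}{1369 - 1998 + 1674 - 1147} - \frac{155}{839} = \frac{3989}{-102} - \frac{155}{839} = 3989 \left(- \frac{1}{102}\right) - \frac{155}{839} = - \frac{3989}{102} - \frac{155}{839} = - \frac{3362581}{85578}$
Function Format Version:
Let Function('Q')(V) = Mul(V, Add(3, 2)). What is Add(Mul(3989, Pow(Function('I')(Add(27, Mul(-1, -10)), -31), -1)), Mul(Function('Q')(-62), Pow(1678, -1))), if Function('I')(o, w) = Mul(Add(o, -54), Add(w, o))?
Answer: Rational(-3362581, 85578) ≈ -39.293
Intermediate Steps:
Function('Q')(V) = Mul(5, V) (Function('Q')(V) = Mul(V, 5) = Mul(5, V))
Function('I')(o, w) = Mul(Add(-54, o), Add(o, w))
Add(Mul(3989, Pow(Function('I')(Add(27, Mul(-1, -10)), -31), -1)), Mul(Function('Q')(-62), Pow(1678, -1))) = Add(Mul(3989, Pow(Add(Pow(Add(27, Mul(-1, -10)), 2), Mul(-54, Add(27, Mul(-1, -10))), Mul(-54, -31), Mul(Add(27, Mul(-1, -10)), -31)), -1)), Mul(Mul(5, -62), Pow(1678, -1))) = Add(Mul(3989, Pow(Add(Pow(Add(27, 10), 2), Mul(-54, Add(27, 10)), 1674, Mul(Add(27, 10), -31)), -1)), Mul(-310, Rational(1, 1678))) = Add(Mul(3989, Pow(Add(Pow(37, 2), Mul(-54, 37), 1674, Mul(37, -31)), -1)), Rational(-155, 839)) = Add(Mul(3989, Pow(Add(1369, -1998, 1674, -1147), -1)), Rational(-155, 839)) = Add(Mul(3989, Pow(-102, -1)), Rational(-155, 839)) = Add(Mul(3989, Rational(-1, 102)), Rational(-155, 839)) = Add(Rational(-3989, 102), Rational(-155, 839)) = Rational(-3362581, 85578)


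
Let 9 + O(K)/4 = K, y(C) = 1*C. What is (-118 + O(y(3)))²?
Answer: 20164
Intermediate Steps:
y(C) = C
O(K) = -36 + 4*K
(-118 + O(y(3)))² = (-118 + (-36 + 4*3))² = (-118 + (-36 + 12))² = (-118 - 24)² = (-142)² = 20164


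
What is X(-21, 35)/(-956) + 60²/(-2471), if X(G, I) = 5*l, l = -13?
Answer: -3280985/2362276 ≈ -1.3889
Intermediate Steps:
X(G, I) = -65 (X(G, I) = 5*(-13) = -65)
X(-21, 35)/(-956) + 60²/(-2471) = -65/(-956) + 60²/(-2471) = -65*(-1/956) + 3600*(-1/2471) = 65/956 - 3600/2471 = -3280985/2362276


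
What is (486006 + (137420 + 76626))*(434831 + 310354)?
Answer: 521668249620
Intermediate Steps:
(486006 + (137420 + 76626))*(434831 + 310354) = (486006 + 214046)*745185 = 700052*745185 = 521668249620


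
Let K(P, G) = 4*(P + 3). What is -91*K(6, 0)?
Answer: -3276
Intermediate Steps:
K(P, G) = 12 + 4*P (K(P, G) = 4*(3 + P) = 12 + 4*P)
-91*K(6, 0) = -91*(12 + 4*6) = -91*(12 + 24) = -91*36 = -3276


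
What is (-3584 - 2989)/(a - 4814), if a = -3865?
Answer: 2191/2893 ≈ 0.75735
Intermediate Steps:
(-3584 - 2989)/(a - 4814) = (-3584 - 2989)/(-3865 - 4814) = -6573/(-8679) = -6573*(-1/8679) = 2191/2893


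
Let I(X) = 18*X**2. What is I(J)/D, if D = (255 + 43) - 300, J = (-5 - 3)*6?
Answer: -20736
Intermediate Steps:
J = -48 (J = -8*6 = -48)
D = -2 (D = 298 - 300 = -2)
I(J)/D = (18*(-48)**2)/(-2) = (18*2304)*(-1/2) = 41472*(-1/2) = -20736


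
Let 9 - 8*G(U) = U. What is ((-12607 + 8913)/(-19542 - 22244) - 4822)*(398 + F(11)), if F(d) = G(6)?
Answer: -321071762213/167144 ≈ -1.9209e+6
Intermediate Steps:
G(U) = 9/8 - U/8
F(d) = 3/8 (F(d) = 9/8 - ⅛*6 = 9/8 - ¾ = 3/8)
((-12607 + 8913)/(-19542 - 22244) - 4822)*(398 + F(11)) = ((-12607 + 8913)/(-19542 - 22244) - 4822)*(398 + 3/8) = (-3694/(-41786) - 4822)*(3187/8) = (-3694*(-1/41786) - 4822)*(3187/8) = (1847/20893 - 4822)*(3187/8) = -100744199/20893*3187/8 = -321071762213/167144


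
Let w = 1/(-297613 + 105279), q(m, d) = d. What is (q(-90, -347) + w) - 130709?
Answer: -25206524705/192334 ≈ -1.3106e+5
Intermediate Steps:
w = -1/192334 (w = 1/(-192334) = -1/192334 ≈ -5.1993e-6)
(q(-90, -347) + w) - 130709 = (-347 - 1/192334) - 130709 = -66739899/192334 - 130709 = -25206524705/192334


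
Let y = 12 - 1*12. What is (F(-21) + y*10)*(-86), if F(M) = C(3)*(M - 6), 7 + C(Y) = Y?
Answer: -9288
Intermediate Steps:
y = 0 (y = 12 - 12 = 0)
C(Y) = -7 + Y
F(M) = 24 - 4*M (F(M) = (-7 + 3)*(M - 6) = -4*(-6 + M) = 24 - 4*M)
(F(-21) + y*10)*(-86) = ((24 - 4*(-21)) + 0*10)*(-86) = ((24 + 84) + 0)*(-86) = (108 + 0)*(-86) = 108*(-86) = -9288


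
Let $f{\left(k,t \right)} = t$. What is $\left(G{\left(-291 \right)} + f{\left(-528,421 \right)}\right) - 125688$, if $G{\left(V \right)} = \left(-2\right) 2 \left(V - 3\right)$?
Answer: $-124091$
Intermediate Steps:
$G{\left(V \right)} = 12 - 4 V$ ($G{\left(V \right)} = - 4 \left(-3 + V\right) = 12 - 4 V$)
$\left(G{\left(-291 \right)} + f{\left(-528,421 \right)}\right) - 125688 = \left(\left(12 - -1164\right) + 421\right) - 125688 = \left(\left(12 + 1164\right) + 421\right) - 125688 = \left(1176 + 421\right) - 125688 = 1597 - 125688 = -124091$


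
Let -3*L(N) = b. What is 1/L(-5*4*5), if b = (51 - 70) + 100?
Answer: -1/27 ≈ -0.037037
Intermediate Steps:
b = 81 (b = -19 + 100 = 81)
L(N) = -27 (L(N) = -⅓*81 = -27)
1/L(-5*4*5) = 1/(-27) = -1/27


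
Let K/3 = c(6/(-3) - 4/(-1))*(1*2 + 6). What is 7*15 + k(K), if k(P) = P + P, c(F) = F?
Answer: 201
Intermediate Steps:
K = 48 (K = 3*((6/(-3) - 4/(-1))*(1*2 + 6)) = 3*((6*(-1/3) - 4*(-1))*(2 + 6)) = 3*((-2 + 4)*8) = 3*(2*8) = 3*16 = 48)
k(P) = 2*P
7*15 + k(K) = 7*15 + 2*48 = 105 + 96 = 201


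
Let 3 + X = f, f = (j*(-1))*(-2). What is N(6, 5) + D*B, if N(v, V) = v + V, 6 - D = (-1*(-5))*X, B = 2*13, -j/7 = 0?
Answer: 557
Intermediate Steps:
j = 0 (j = -7*0 = 0)
f = 0 (f = (0*(-1))*(-2) = 0*(-2) = 0)
B = 26
X = -3 (X = -3 + 0 = -3)
D = 21 (D = 6 - (-1*(-5))*(-3) = 6 - 5*(-3) = 6 - 1*(-15) = 6 + 15 = 21)
N(v, V) = V + v
N(6, 5) + D*B = (5 + 6) + 21*26 = 11 + 546 = 557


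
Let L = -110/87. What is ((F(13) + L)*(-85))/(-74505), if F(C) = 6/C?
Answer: -15436/16853031 ≈ -0.00091592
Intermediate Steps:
L = -110/87 (L = -110*1/87 = -110/87 ≈ -1.2644)
((F(13) + L)*(-85))/(-74505) = ((6/13 - 110/87)*(-85))/(-74505) = ((6*(1/13) - 110/87)*(-85))*(-1/74505) = ((6/13 - 110/87)*(-85))*(-1/74505) = -908/1131*(-85)*(-1/74505) = (77180/1131)*(-1/74505) = -15436/16853031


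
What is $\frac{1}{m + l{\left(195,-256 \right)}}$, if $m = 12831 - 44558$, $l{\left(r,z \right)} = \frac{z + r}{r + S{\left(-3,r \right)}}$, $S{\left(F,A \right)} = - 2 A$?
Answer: $- \frac{195}{6186704} \approx -3.1519 \cdot 10^{-5}$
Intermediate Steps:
$l{\left(r,z \right)} = - \frac{r + z}{r}$ ($l{\left(r,z \right)} = \frac{z + r}{r - 2 r} = \frac{r + z}{\left(-1\right) r} = \left(r + z\right) \left(- \frac{1}{r}\right) = - \frac{r + z}{r}$)
$m = -31727$
$\frac{1}{m + l{\left(195,-256 \right)}} = \frac{1}{-31727 + \frac{\left(-1\right) 195 - -256}{195}} = \frac{1}{-31727 + \frac{-195 + 256}{195}} = \frac{1}{-31727 + \frac{1}{195} \cdot 61} = \frac{1}{-31727 + \frac{61}{195}} = \frac{1}{- \frac{6186704}{195}} = - \frac{195}{6186704}$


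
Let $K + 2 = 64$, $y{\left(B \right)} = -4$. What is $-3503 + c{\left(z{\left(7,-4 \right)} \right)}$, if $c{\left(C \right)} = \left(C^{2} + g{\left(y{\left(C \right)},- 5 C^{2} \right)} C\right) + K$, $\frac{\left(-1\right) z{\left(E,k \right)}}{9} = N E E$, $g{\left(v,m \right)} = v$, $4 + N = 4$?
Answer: $-3441$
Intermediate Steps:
$N = 0$ ($N = -4 + 4 = 0$)
$z{\left(E,k \right)} = 0$ ($z{\left(E,k \right)} = - 9 \cdot 0 E E = - 9 \cdot 0 E^{2} = \left(-9\right) 0 = 0$)
$K = 62$ ($K = -2 + 64 = 62$)
$c{\left(C \right)} = 62 + C^{2} - 4 C$ ($c{\left(C \right)} = \left(C^{2} - 4 C\right) + 62 = 62 + C^{2} - 4 C$)
$-3503 + c{\left(z{\left(7,-4 \right)} \right)} = -3503 + \left(62 + 0^{2} - 0\right) = -3503 + \left(62 + 0 + 0\right) = -3503 + 62 = -3441$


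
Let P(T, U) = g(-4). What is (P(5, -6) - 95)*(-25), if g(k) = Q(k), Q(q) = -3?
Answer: 2450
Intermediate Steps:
g(k) = -3
P(T, U) = -3
(P(5, -6) - 95)*(-25) = (-3 - 95)*(-25) = -98*(-25) = 2450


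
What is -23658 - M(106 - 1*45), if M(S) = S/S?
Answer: -23659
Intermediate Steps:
M(S) = 1
-23658 - M(106 - 1*45) = -23658 - 1*1 = -23658 - 1 = -23659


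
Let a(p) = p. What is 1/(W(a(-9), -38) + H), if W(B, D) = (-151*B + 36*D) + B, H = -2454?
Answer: -1/2472 ≈ -0.00040453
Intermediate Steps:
W(B, D) = -150*B + 36*D
1/(W(a(-9), -38) + H) = 1/((-150*(-9) + 36*(-38)) - 2454) = 1/((1350 - 1368) - 2454) = 1/(-18 - 2454) = 1/(-2472) = -1/2472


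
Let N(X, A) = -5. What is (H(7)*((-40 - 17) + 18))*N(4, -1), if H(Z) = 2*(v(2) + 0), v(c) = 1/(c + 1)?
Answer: 130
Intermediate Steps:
v(c) = 1/(1 + c)
H(Z) = ⅔ (H(Z) = 2*(1/(1 + 2) + 0) = 2*(1/3 + 0) = 2*(⅓ + 0) = 2*(⅓) = ⅔)
(H(7)*((-40 - 17) + 18))*N(4, -1) = (2*((-40 - 17) + 18)/3)*(-5) = (2*(-57 + 18)/3)*(-5) = ((⅔)*(-39))*(-5) = -26*(-5) = 130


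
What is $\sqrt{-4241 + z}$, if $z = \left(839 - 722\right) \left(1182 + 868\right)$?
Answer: $\sqrt{235609} \approx 485.4$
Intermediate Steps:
$z = 239850$ ($z = 117 \cdot 2050 = 239850$)
$\sqrt{-4241 + z} = \sqrt{-4241 + 239850} = \sqrt{235609}$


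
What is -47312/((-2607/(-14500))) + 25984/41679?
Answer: -866446259264/3292641 ≈ -2.6315e+5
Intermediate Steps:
-47312/((-2607/(-14500))) + 25984/41679 = -47312/((-2607*(-1/14500))) + 25984*(1/41679) = -47312/2607/14500 + 25984/41679 = -47312*14500/2607 + 25984/41679 = -686024000/2607 + 25984/41679 = -866446259264/3292641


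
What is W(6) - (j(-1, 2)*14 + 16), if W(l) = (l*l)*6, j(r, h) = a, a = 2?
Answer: 172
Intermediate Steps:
j(r, h) = 2
W(l) = 6*l**2 (W(l) = l**2*6 = 6*l**2)
W(6) - (j(-1, 2)*14 + 16) = 6*6**2 - (2*14 + 16) = 6*36 - (28 + 16) = 216 - 1*44 = 216 - 44 = 172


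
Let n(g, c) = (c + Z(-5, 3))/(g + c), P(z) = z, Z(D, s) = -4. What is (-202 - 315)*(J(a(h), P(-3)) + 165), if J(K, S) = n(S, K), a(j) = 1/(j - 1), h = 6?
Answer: -1204093/14 ≈ -86007.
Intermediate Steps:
n(g, c) = (-4 + c)/(c + g) (n(g, c) = (c - 4)/(g + c) = (-4 + c)/(c + g))
a(j) = 1/(-1 + j)
J(K, S) = (-4 + K)/(K + S)
(-202 - 315)*(J(a(h), P(-3)) + 165) = (-202 - 315)*((-4 + 1/(-1 + 6))/(1/(-1 + 6) - 3) + 165) = -517*((-4 + 1/5)/(1/5 - 3) + 165) = -517*((-4 + ⅕)/(⅕ - 3) + 165) = -517*(-19/5/(-14/5) + 165) = -517*(-5/14*(-19/5) + 165) = -517*(19/14 + 165) = -517*2329/14 = -1204093/14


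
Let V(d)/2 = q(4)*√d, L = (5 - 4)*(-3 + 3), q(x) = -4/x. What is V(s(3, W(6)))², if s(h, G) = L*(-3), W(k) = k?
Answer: 0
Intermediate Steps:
L = 0 (L = 1*0 = 0)
s(h, G) = 0 (s(h, G) = 0*(-3) = 0)
V(d) = -2*√d (V(d) = 2*((-4/4)*√d) = 2*((-4*¼)*√d) = 2*(-√d) = -2*√d)
V(s(3, W(6)))² = (-2*√0)² = (-2*0)² = 0² = 0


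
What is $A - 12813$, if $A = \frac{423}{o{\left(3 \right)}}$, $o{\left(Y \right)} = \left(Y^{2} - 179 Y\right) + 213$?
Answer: $- \frac{448502}{35} \approx -12814.0$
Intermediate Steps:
$o{\left(Y \right)} = 213 + Y^{2} - 179 Y$
$A = - \frac{47}{35}$ ($A = \frac{423}{213 + 3^{2} - 537} = \frac{423}{213 + 9 - 537} = \frac{423}{-315} = 423 \left(- \frac{1}{315}\right) = - \frac{47}{35} \approx -1.3429$)
$A - 12813 = - \frac{47}{35} - 12813 = - \frac{448502}{35}$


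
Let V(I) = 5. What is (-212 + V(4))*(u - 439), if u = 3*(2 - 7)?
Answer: 93978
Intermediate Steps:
u = -15 (u = 3*(-5) = -15)
(-212 + V(4))*(u - 439) = (-212 + 5)*(-15 - 439) = -207*(-454) = 93978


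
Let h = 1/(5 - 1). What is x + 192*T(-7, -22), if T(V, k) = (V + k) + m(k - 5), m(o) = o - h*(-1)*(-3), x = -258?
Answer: -11154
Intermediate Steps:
h = ¼ (h = 1/4 = ¼ ≈ 0.25000)
m(o) = -¾ + o (m(o) = o - (¼)*(-1)*(-3) = o - (-1)*(-3)/4 = o - 1*¾ = o - ¾ = -¾ + o)
T(V, k) = -23/4 + V + 2*k (T(V, k) = (V + k) + (-¾ + (k - 5)) = (V + k) + (-¾ + (-5 + k)) = (V + k) + (-23/4 + k) = -23/4 + V + 2*k)
x + 192*T(-7, -22) = -258 + 192*(-23/4 - 7 + 2*(-22)) = -258 + 192*(-23/4 - 7 - 44) = -258 + 192*(-227/4) = -258 - 10896 = -11154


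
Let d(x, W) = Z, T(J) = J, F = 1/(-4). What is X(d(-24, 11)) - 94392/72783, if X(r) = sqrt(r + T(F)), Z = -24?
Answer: -10488/8087 + I*sqrt(97)/2 ≈ -1.2969 + 4.9244*I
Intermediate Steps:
F = -1/4 ≈ -0.25000
d(x, W) = -24
X(r) = sqrt(-1/4 + r) (X(r) = sqrt(r - 1/4) = sqrt(-1/4 + r))
X(d(-24, 11)) - 94392/72783 = sqrt(-1 + 4*(-24))/2 - 94392/72783 = sqrt(-1 - 96)/2 - 94392/72783 = sqrt(-97)/2 - 1*10488/8087 = (I*sqrt(97))/2 - 10488/8087 = I*sqrt(97)/2 - 10488/8087 = -10488/8087 + I*sqrt(97)/2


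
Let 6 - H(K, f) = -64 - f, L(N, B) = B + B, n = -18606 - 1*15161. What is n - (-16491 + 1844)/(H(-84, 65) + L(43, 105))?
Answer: -11634968/345 ≈ -33725.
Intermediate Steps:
n = -33767 (n = -18606 - 15161 = -33767)
L(N, B) = 2*B
H(K, f) = 70 + f (H(K, f) = 6 - (-64 - f) = 6 + (64 + f) = 70 + f)
n - (-16491 + 1844)/(H(-84, 65) + L(43, 105)) = -33767 - (-16491 + 1844)/((70 + 65) + 2*105) = -33767 - (-14647)/(135 + 210) = -33767 - (-14647)/345 = -33767 - 1*(-14647/345) = -33767 + 14647/345 = -11634968/345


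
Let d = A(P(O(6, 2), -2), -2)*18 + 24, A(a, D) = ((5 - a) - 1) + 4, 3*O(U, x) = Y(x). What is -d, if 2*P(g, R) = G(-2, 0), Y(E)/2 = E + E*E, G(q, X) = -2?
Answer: -186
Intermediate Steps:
Y(E) = 2*E + 2*E² (Y(E) = 2*(E + E*E) = 2*(E + E²) = 2*E + 2*E²)
O(U, x) = 2*x*(1 + x)/3 (O(U, x) = (2*x*(1 + x))/3 = 2*x*(1 + x)/3)
P(g, R) = -1 (P(g, R) = (½)*(-2) = -1)
A(a, D) = 8 - a (A(a, D) = (4 - a) + 4 = 8 - a)
d = 186 (d = (8 - 1*(-1))*18 + 24 = (8 + 1)*18 + 24 = 9*18 + 24 = 162 + 24 = 186)
-d = -1*186 = -186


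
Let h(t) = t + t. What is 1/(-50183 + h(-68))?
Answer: -1/50319 ≈ -1.9873e-5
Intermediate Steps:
h(t) = 2*t
1/(-50183 + h(-68)) = 1/(-50183 + 2*(-68)) = 1/(-50183 - 136) = 1/(-50319) = -1/50319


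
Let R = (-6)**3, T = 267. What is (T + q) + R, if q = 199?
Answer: 250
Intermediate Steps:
R = -216
(T + q) + R = (267 + 199) - 216 = 466 - 216 = 250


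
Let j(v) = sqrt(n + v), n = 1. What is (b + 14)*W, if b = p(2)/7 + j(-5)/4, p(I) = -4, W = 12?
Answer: 1128/7 + 6*I ≈ 161.14 + 6.0*I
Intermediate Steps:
j(v) = sqrt(1 + v)
b = -4/7 + I/2 (b = -4/7 + sqrt(1 - 5)/4 = -4*1/7 + sqrt(-4)*(1/4) = -4/7 + (2*I)*(1/4) = -4/7 + I/2 ≈ -0.57143 + 0.5*I)
(b + 14)*W = ((-4/7 + I/2) + 14)*12 = (94/7 + I/2)*12 = 1128/7 + 6*I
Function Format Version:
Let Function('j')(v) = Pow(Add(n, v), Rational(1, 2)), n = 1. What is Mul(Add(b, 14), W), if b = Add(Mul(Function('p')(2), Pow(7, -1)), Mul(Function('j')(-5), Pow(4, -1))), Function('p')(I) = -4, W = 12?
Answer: Add(Rational(1128, 7), Mul(6, I)) ≈ Add(161.14, Mul(6.0000, I))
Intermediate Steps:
Function('j')(v) = Pow(Add(1, v), Rational(1, 2))
b = Add(Rational(-4, 7), Mul(Rational(1, 2), I)) (b = Add(Mul(-4, Pow(7, -1)), Mul(Pow(Add(1, -5), Rational(1, 2)), Pow(4, -1))) = Add(Mul(-4, Rational(1, 7)), Mul(Pow(-4, Rational(1, 2)), Rational(1, 4))) = Add(Rational(-4, 7), Mul(Mul(2, I), Rational(1, 4))) = Add(Rational(-4, 7), Mul(Rational(1, 2), I)) ≈ Add(-0.57143, Mul(0.50000, I)))
Mul(Add(b, 14), W) = Mul(Add(Add(Rational(-4, 7), Mul(Rational(1, 2), I)), 14), 12) = Mul(Add(Rational(94, 7), Mul(Rational(1, 2), I)), 12) = Add(Rational(1128, 7), Mul(6, I))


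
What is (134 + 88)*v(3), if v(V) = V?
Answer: 666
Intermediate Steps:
(134 + 88)*v(3) = (134 + 88)*3 = 222*3 = 666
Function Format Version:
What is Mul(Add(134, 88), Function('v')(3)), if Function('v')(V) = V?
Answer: 666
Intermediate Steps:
Mul(Add(134, 88), Function('v')(3)) = Mul(Add(134, 88), 3) = Mul(222, 3) = 666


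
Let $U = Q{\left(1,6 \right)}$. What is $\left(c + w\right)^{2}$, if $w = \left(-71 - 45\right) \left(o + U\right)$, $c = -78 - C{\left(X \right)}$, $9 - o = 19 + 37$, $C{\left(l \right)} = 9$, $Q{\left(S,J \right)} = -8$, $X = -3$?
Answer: $39601849$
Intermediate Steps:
$U = -8$
$o = -47$ ($o = 9 - \left(19 + 37\right) = 9 - 56 = -47$)
$c = -87$ ($c = -78 - 9 = -87$)
$w = 6380$ ($w = \left(-71 - 45\right) \left(-47 - 8\right) = \left(-116\right) \left(-55\right) = 6380$)
$\left(c + w\right)^{2} = \left(-87 + 6380\right)^{2} = 6293^{2} = 39601849$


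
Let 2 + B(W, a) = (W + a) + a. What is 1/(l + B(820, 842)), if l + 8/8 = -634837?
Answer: -1/632336 ≈ -1.5814e-6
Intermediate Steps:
l = -634838 (l = -1 - 634837 = -634838)
B(W, a) = -2 + W + 2*a (B(W, a) = -2 + ((W + a) + a) = -2 + (W + 2*a) = -2 + W + 2*a)
1/(l + B(820, 842)) = 1/(-634838 + (-2 + 820 + 2*842)) = 1/(-634838 + (-2 + 820 + 1684)) = 1/(-634838 + 2502) = 1/(-632336) = -1/632336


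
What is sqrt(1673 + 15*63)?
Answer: sqrt(2618) ≈ 51.166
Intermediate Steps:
sqrt(1673 + 15*63) = sqrt(1673 + 945) = sqrt(2618)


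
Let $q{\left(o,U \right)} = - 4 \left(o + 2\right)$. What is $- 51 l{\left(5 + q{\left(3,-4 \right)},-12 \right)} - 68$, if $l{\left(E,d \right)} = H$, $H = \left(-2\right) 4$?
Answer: $340$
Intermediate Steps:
$q{\left(o,U \right)} = -8 - 4 o$ ($q{\left(o,U \right)} = - 4 \left(2 + o\right) = -8 - 4 o$)
$H = -8$
$l{\left(E,d \right)} = -8$
$- 51 l{\left(5 + q{\left(3,-4 \right)},-12 \right)} - 68 = \left(-51\right) \left(-8\right) - 68 = 408 - 68 = 340$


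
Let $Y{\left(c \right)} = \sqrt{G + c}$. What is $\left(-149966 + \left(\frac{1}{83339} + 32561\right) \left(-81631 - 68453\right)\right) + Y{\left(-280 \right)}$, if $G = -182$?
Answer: $- \frac{407280617515594}{83339} + i \sqrt{462} \approx -4.887 \cdot 10^{9} + 21.494 i$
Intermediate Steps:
$Y{\left(c \right)} = \sqrt{-182 + c}$
$\left(-149966 + \left(\frac{1}{83339} + 32561\right) \left(-81631 - 68453\right)\right) + Y{\left(-280 \right)} = \left(-149966 + \left(\frac{1}{83339} + 32561\right) \left(-81631 - 68453\right)\right) + \sqrt{-182 - 280} = \left(-149966 + \left(\frac{1}{83339} + 32561\right) \left(-150084\right)\right) + \sqrt{-462} = \left(-149966 + \frac{2713601180}{83339} \left(-150084\right)\right) + i \sqrt{462} = \left(-149966 - \frac{407268119499120}{83339}\right) + i \sqrt{462} = - \frac{407280617515594}{83339} + i \sqrt{462}$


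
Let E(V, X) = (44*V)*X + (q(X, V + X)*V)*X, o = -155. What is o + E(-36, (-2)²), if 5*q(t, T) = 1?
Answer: -32599/5 ≈ -6519.8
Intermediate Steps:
q(t, T) = ⅕ (q(t, T) = (⅕)*1 = ⅕)
E(V, X) = 221*V*X/5 (E(V, X) = (44*V)*X + (V/5)*X = 44*V*X + V*X/5 = 221*V*X/5)
o + E(-36, (-2)²) = -155 + (221/5)*(-36)*(-2)² = -155 + (221/5)*(-36)*4 = -155 - 31824/5 = -32599/5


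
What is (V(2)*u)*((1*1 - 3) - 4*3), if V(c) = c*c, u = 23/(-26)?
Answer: 644/13 ≈ 49.538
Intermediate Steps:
u = -23/26 (u = 23*(-1/26) = -23/26 ≈ -0.88461)
V(c) = c²
(V(2)*u)*((1*1 - 3) - 4*3) = (2²*(-23/26))*((1*1 - 3) - 4*3) = (4*(-23/26))*((1 - 3) - 12) = -46*(-2 - 12)/13 = -46/13*(-14) = 644/13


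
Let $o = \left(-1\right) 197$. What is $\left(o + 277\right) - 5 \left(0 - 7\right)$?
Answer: $115$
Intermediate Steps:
$o = -197$
$\left(o + 277\right) - 5 \left(0 - 7\right) = \left(-197 + 277\right) - 5 \left(0 - 7\right) = 80 - -35 = 80 + 35 = 115$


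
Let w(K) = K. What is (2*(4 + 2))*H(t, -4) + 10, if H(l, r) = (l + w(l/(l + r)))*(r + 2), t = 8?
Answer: -230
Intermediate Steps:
H(l, r) = (2 + r)*(l + l/(l + r)) (H(l, r) = (l + l/(l + r))*(r + 2) = (l + l/(l + r))*(2 + r) = (2 + r)*(l + l/(l + r)))
(2*(4 + 2))*H(t, -4) + 10 = (2*(4 + 2))*(8*(2 - 4 + (2 - 4)*(8 - 4))/(8 - 4)) + 10 = (2*6)*(8*(2 - 4 - 2*4)/4) + 10 = 12*(8*(¼)*(2 - 4 - 8)) + 10 = 12*(8*(¼)*(-10)) + 10 = 12*(-20) + 10 = -240 + 10 = -230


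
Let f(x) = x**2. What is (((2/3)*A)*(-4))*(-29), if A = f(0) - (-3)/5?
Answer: 232/5 ≈ 46.400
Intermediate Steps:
A = 3/5 (A = 0**2 - (-3)/5 = 0 - (-3)/5 = 0 - 1*(-3/5) = 0 + 3/5 = 3/5 ≈ 0.60000)
(((2/3)*A)*(-4))*(-29) = (((2/3)*(3/5))*(-4))*(-29) = ((2/5)*(-4))*(-29) = -8/5*(-29) = 232/5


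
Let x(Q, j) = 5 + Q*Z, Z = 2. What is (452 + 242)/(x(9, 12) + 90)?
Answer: 694/113 ≈ 6.1416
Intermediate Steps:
x(Q, j) = 5 + 2*Q (x(Q, j) = 5 + Q*2 = 5 + 2*Q)
(452 + 242)/(x(9, 12) + 90) = (452 + 242)/((5 + 2*9) + 90) = 694/((5 + 18) + 90) = 694/(23 + 90) = 694/113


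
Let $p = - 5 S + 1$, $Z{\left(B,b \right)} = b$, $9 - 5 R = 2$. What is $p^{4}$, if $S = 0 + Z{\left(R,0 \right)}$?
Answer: $1$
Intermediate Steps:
$R = \frac{7}{5}$ ($R = \frac{9}{5} - \frac{2}{5} = \frac{7}{5} \approx 1.4$)
$S = 0$ ($S = 0 + 0 = 0$)
$p = 1$ ($p = \left(-5\right) 0 + 1 = 0 + 1 = 1$)
$p^{4} = 1^{4} = 1$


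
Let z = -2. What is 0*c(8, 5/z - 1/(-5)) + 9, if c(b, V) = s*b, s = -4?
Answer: 9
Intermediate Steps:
c(b, V) = -4*b
0*c(8, 5/z - 1/(-5)) + 9 = 0*(-4*8) + 9 = 0*(-32) + 9 = 0 + 9 = 9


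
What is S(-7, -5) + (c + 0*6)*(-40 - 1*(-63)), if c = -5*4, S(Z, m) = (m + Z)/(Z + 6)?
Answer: -448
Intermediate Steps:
S(Z, m) = (Z + m)/(6 + Z)
c = -20
S(-7, -5) + (c + 0*6)*(-40 - 1*(-63)) = (-7 - 5)/(6 - 7) + (-20 + 0*6)*(-40 - 1*(-63)) = -12/(-1) + (-20 + 0)*(-40 + 63) = -1*(-12) - 20*23 = 12 - 460 = -448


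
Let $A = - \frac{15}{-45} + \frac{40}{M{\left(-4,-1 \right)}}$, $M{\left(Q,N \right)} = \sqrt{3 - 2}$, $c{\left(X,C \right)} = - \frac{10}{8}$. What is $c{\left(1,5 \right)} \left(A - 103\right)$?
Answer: $\frac{235}{3} \approx 78.333$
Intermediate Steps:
$c{\left(X,C \right)} = - \frac{5}{4}$ ($c{\left(X,C \right)} = \left(-10\right) \frac{1}{8} = - \frac{5}{4}$)
$M{\left(Q,N \right)} = 1$ ($M{\left(Q,N \right)} = \sqrt{1} = 1$)
$A = \frac{121}{3}$ ($A = - \frac{15}{-45} + \frac{40}{1} = \left(-15\right) \left(- \frac{1}{45}\right) + 40 \cdot 1 = \frac{1}{3} + 40 = \frac{121}{3} \approx 40.333$)
$c{\left(1,5 \right)} \left(A - 103\right) = - \frac{5 \left(\frac{121}{3} - 103\right)}{4} = \left(- \frac{5}{4}\right) \left(- \frac{188}{3}\right) = \frac{235}{3}$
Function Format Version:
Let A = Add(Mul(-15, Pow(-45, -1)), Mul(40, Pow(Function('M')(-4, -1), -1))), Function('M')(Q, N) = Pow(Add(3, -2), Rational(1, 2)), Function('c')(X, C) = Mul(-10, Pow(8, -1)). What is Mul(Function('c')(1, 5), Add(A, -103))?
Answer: Rational(235, 3) ≈ 78.333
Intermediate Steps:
Function('c')(X, C) = Rational(-5, 4) (Function('c')(X, C) = Mul(-10, Rational(1, 8)) = Rational(-5, 4))
Function('M')(Q, N) = 1 (Function('M')(Q, N) = Pow(1, Rational(1, 2)) = 1)
A = Rational(121, 3) (A = Add(Mul(-15, Pow(-45, -1)), Mul(40, Pow(1, -1))) = Add(Mul(-15, Rational(-1, 45)), Mul(40, 1)) = Add(Rational(1, 3), 40) = Rational(121, 3) ≈ 40.333)
Mul(Function('c')(1, 5), Add(A, -103)) = Mul(Rational(-5, 4), Add(Rational(121, 3), -103)) = Mul(Rational(-5, 4), Rational(-188, 3)) = Rational(235, 3)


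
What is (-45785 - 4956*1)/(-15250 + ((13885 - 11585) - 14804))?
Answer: 50741/27754 ≈ 1.8282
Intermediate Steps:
(-45785 - 4956*1)/(-15250 + ((13885 - 11585) - 14804)) = (-45785 - 4956)/(-15250 + (2300 - 14804)) = -50741/(-15250 - 12504) = -50741/(-27754) = -50741*(-1/27754) = 50741/27754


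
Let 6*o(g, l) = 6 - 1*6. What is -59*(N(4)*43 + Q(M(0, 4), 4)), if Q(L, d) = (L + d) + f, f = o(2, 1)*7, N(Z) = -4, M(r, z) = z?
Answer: 9676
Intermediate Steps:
o(g, l) = 0 (o(g, l) = (6 - 1*6)/6 = (6 - 6)/6 = (⅙)*0 = 0)
f = 0 (f = 0*7 = 0)
Q(L, d) = L + d (Q(L, d) = (L + d) + 0 = L + d)
-59*(N(4)*43 + Q(M(0, 4), 4)) = -59*(-4*43 + (4 + 4)) = -59*(-172 + 8) = -59*(-164) = 9676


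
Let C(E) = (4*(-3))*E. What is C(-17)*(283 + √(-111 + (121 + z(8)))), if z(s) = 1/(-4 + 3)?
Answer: 58344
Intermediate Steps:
z(s) = -1 (z(s) = 1/(-1) = -1)
C(E) = -12*E
C(-17)*(283 + √(-111 + (121 + z(8)))) = (-12*(-17))*(283 + √(-111 + (121 - 1))) = 204*(283 + √(-111 + 120)) = 204*(283 + √9) = 204*(283 + 3) = 204*286 = 58344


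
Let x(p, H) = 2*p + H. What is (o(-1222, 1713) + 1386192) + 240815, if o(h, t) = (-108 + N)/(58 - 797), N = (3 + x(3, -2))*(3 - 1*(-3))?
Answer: 1202358239/739 ≈ 1.6270e+6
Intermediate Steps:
x(p, H) = H + 2*p
N = 42 (N = (3 + (-2 + 2*3))*(3 - 1*(-3)) = (3 + (-2 + 6))*(3 + 3) = (3 + 4)*6 = 7*6 = 42)
o(h, t) = 66/739 (o(h, t) = (-108 + 42)/(58 - 797) = -66/(-739) = -66*(-1/739) = 66/739)
(o(-1222, 1713) + 1386192) + 240815 = (66/739 + 1386192) + 240815 = 1024395954/739 + 240815 = 1202358239/739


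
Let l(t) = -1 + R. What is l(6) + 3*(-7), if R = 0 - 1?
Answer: -23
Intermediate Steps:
R = -1
l(t) = -2 (l(t) = -1 - 1 = -2)
l(6) + 3*(-7) = -2 + 3*(-7) = -2 - 21 = -23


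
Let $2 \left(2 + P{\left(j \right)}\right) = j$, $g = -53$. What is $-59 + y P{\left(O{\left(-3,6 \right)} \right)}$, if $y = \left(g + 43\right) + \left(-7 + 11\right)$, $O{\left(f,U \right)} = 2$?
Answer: $-53$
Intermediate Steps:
$y = -6$ ($y = \left(-53 + 43\right) + \left(-7 + 11\right) = -10 + 4 = -6$)
$P{\left(j \right)} = -2 + \frac{j}{2}$
$-59 + y P{\left(O{\left(-3,6 \right)} \right)} = -59 - 6 \left(-2 + \frac{1}{2} \cdot 2\right) = -59 - 6 \left(-2 + 1\right) = -59 - -6 = -59 + 6 = -53$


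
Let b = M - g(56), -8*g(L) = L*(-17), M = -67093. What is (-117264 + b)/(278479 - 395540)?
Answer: 184476/117061 ≈ 1.5759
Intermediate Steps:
g(L) = 17*L/8 (g(L) = -L*(-17)/8 = -(-17)*L/8 = 17*L/8)
b = -67212 (b = -67093 - 17*56/8 = -67093 - 1*119 = -67093 - 119 = -67212)
(-117264 + b)/(278479 - 395540) = (-117264 - 67212)/(278479 - 395540) = -184476/(-117061) = -184476*(-1/117061) = 184476/117061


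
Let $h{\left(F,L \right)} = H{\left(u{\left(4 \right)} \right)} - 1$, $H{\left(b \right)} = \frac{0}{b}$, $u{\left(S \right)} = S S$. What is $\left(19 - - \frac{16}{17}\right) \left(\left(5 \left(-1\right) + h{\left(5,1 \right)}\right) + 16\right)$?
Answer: $\frac{3390}{17} \approx 199.41$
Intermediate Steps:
$u{\left(S \right)} = S^{2}$
$H{\left(b \right)} = 0$
$h{\left(F,L \right)} = -1$ ($h{\left(F,L \right)} = 0 - 1 = -1$)
$\left(19 - - \frac{16}{17}\right) \left(\left(5 \left(-1\right) + h{\left(5,1 \right)}\right) + 16\right) = \left(19 - - \frac{16}{17}\right) \left(\left(5 \left(-1\right) - 1\right) + 16\right) = \left(19 - \left(-16\right) \frac{1}{17}\right) \left(\left(-5 - 1\right) + 16\right) = \left(19 - - \frac{16}{17}\right) \left(-6 + 16\right) = \left(19 + \frac{16}{17}\right) 10 = \frac{339}{17} \cdot 10 = \frac{3390}{17}$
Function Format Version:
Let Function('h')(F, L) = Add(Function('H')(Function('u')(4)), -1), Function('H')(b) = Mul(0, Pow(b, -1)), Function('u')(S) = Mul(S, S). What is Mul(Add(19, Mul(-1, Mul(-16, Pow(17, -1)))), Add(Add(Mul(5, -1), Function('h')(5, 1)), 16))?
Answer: Rational(3390, 17) ≈ 199.41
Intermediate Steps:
Function('u')(S) = Pow(S, 2)
Function('H')(b) = 0
Function('h')(F, L) = -1 (Function('h')(F, L) = Add(0, -1) = -1)
Mul(Add(19, Mul(-1, Mul(-16, Pow(17, -1)))), Add(Add(Mul(5, -1), Function('h')(5, 1)), 16)) = Mul(Add(19, Mul(-1, Mul(-16, Pow(17, -1)))), Add(Add(Mul(5, -1), -1), 16)) = Mul(Add(19, Mul(-1, Mul(-16, Rational(1, 17)))), Add(Add(-5, -1), 16)) = Mul(Add(19, Mul(-1, Rational(-16, 17))), Add(-6, 16)) = Mul(Add(19, Rational(16, 17)), 10) = Mul(Rational(339, 17), 10) = Rational(3390, 17)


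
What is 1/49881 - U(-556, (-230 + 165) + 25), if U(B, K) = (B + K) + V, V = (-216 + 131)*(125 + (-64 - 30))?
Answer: 161165512/49881 ≈ 3231.0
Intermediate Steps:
V = -2635 (V = -85*(125 - 94) = -85*31 = -2635)
U(B, K) = -2635 + B + K (U(B, K) = (B + K) - 2635 = -2635 + B + K)
1/49881 - U(-556, (-230 + 165) + 25) = 1/49881 - (-2635 - 556 + ((-230 + 165) + 25)) = 1/49881 - (-2635 - 556 + (-65 + 25)) = 1/49881 - (-2635 - 556 - 40) = 1/49881 - 1*(-3231) = 1/49881 + 3231 = 161165512/49881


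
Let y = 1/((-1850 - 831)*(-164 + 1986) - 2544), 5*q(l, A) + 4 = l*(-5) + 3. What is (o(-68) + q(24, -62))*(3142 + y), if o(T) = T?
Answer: -7079105992151/24436630 ≈ -2.8969e+5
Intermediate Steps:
q(l, A) = -1/5 - l (q(l, A) = -4/5 + (l*(-5) + 3)/5 = -4/5 + (-5*l + 3)/5 = -4/5 + (3 - 5*l)/5 = -4/5 + (3/5 - l) = -1/5 - l)
y = -1/4887326 (y = 1/(-2681*1822 - 2544) = 1/(-4884782 - 2544) = 1/(-4887326) = -1/4887326 ≈ -2.0461e-7)
(o(-68) + q(24, -62))*(3142 + y) = (-68 + (-1/5 - 1*24))*(3142 - 1/4887326) = (-68 + (-1/5 - 24))*(15355978291/4887326) = (-68 - 121/5)*(15355978291/4887326) = -461/5*15355978291/4887326 = -7079105992151/24436630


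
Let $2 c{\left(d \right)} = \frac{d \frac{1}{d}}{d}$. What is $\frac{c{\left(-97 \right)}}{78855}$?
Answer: $- \frac{1}{15297870} \approx -6.5369 \cdot 10^{-8}$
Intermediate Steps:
$c{\left(d \right)} = \frac{1}{2 d}$ ($c{\left(d \right)} = \frac{\frac{d}{d} \frac{1}{d}}{2} = \frac{1 \frac{1}{d}}{2} = \frac{1}{2 d}$)
$\frac{c{\left(-97 \right)}}{78855} = \frac{\frac{1}{2} \frac{1}{-97}}{78855} = \frac{1}{2} \left(- \frac{1}{97}\right) \frac{1}{78855} = \left(- \frac{1}{194}\right) \frac{1}{78855} = - \frac{1}{15297870}$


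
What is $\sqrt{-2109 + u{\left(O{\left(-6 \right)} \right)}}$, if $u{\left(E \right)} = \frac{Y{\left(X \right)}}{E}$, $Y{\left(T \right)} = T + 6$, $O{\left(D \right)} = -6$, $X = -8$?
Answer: $\frac{i \sqrt{18978}}{3} \approx 45.92 i$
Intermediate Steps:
$Y{\left(T \right)} = 6 + T$
$u{\left(E \right)} = - \frac{2}{E}$ ($u{\left(E \right)} = \frac{6 - 8}{E} = - \frac{2}{E}$)
$\sqrt{-2109 + u{\left(O{\left(-6 \right)} \right)}} = \sqrt{-2109 - \frac{2}{-6}} = \sqrt{-2109 - - \frac{1}{3}} = \sqrt{-2109 + \frac{1}{3}} = \sqrt{- \frac{6326}{3}} = \frac{i \sqrt{18978}}{3}$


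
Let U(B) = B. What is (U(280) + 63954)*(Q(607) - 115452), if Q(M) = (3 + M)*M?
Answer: 16367979412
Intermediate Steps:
Q(M) = M*(3 + M)
(U(280) + 63954)*(Q(607) - 115452) = (280 + 63954)*(607*(3 + 607) - 115452) = 64234*(607*610 - 115452) = 64234*(370270 - 115452) = 64234*254818 = 16367979412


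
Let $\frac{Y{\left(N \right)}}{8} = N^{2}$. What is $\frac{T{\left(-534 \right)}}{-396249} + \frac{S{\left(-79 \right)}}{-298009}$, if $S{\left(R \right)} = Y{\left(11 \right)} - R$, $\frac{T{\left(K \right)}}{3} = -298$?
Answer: $- \frac{49484219}{39361922747} \approx -0.0012572$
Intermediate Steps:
$T{\left(K \right)} = -894$ ($T{\left(K \right)} = 3 \left(-298\right) = -894$)
$Y{\left(N \right)} = 8 N^{2}$
$S{\left(R \right)} = 968 - R$ ($S{\left(R \right)} = 8 \cdot 11^{2} - R = 8 \cdot 121 - R = 968 - R$)
$\frac{T{\left(-534 \right)}}{-396249} + \frac{S{\left(-79 \right)}}{-298009} = - \frac{894}{-396249} + \frac{968 - -79}{-298009} = \left(-894\right) \left(- \frac{1}{396249}\right) + \left(968 + 79\right) \left(- \frac{1}{298009}\right) = \frac{298}{132083} + 1047 \left(- \frac{1}{298009}\right) = \frac{298}{132083} - \frac{1047}{298009} = - \frac{49484219}{39361922747}$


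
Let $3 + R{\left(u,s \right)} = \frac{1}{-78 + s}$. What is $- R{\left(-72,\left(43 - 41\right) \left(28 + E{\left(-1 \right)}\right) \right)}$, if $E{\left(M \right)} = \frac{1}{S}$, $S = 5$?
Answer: $\frac{329}{108} \approx 3.0463$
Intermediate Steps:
$E{\left(M \right)} = \frac{1}{5}$
$R{\left(u,s \right)} = -3 + \frac{1}{-78 + s}$
$- R{\left(-72,\left(43 - 41\right) \left(28 + E{\left(-1 \right)}\right) \right)} = - \frac{235 - 3 \left(43 - 41\right) \left(28 + \frac{1}{5}\right)}{-78 + \left(43 - 41\right) \left(28 + \frac{1}{5}\right)} = - \frac{235 - 3 \cdot 2 \cdot \frac{141}{5}}{-78 + 2 \cdot \frac{141}{5}} = - \frac{235 - \frac{846}{5}}{-78 + \frac{282}{5}} = - \frac{235 - \frac{846}{5}}{- \frac{108}{5}} = - \frac{\left(-5\right) 329}{108 \cdot 5} = \left(-1\right) \left(- \frac{329}{108}\right) = \frac{329}{108}$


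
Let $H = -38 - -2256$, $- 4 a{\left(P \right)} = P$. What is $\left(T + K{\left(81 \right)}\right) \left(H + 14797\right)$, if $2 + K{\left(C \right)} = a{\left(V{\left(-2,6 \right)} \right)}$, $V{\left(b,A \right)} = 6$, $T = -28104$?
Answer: $- \frac{956498225}{2} \approx -4.7825 \cdot 10^{8}$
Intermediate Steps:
$a{\left(P \right)} = - \frac{P}{4}$
$K{\left(C \right)} = - \frac{7}{2}$ ($K{\left(C \right)} = -2 - \frac{3}{2} = - \frac{7}{2}$)
$H = 2218$ ($H = -38 + 2256 = 2218$)
$\left(T + K{\left(81 \right)}\right) \left(H + 14797\right) = \left(-28104 - \frac{7}{2}\right) \left(2218 + 14797\right) = \left(- \frac{56215}{2}\right) 17015 = - \frac{956498225}{2}$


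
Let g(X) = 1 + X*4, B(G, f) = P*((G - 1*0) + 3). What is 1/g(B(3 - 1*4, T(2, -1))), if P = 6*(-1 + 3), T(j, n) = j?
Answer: 1/97 ≈ 0.010309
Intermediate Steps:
P = 12 (P = 6*2 = 12)
B(G, f) = 36 + 12*G (B(G, f) = 12*((G - 1*0) + 3) = 12*((G + 0) + 3) = 12*(G + 3) = 12*(3 + G) = 36 + 12*G)
g(X) = 1 + 4*X
1/g(B(3 - 1*4, T(2, -1))) = 1/(1 + 4*(36 + 12*(3 - 1*4))) = 1/(1 + 4*(36 + 12*(3 - 4))) = 1/(1 + 4*(36 + 12*(-1))) = 1/(1 + 4*(36 - 12)) = 1/(1 + 4*24) = 1/(1 + 96) = 1/97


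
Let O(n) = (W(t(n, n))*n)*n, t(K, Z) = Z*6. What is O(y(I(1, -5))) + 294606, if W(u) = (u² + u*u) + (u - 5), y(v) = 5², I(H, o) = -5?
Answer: 28510231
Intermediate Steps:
t(K, Z) = 6*Z
y(v) = 25
W(u) = -5 + u + 2*u² (W(u) = (u² + u²) + (-5 + u) = 2*u² + (-5 + u) = -5 + u + 2*u²)
O(n) = n²*(-5 + 6*n + 72*n²) (O(n) = ((-5 + 6*n + 2*(6*n)²)*n)*n = ((-5 + 6*n + 2*(36*n²))*n)*n = ((-5 + 6*n + 72*n²)*n)*n = (n*(-5 + 6*n + 72*n²))*n = n²*(-5 + 6*n + 72*n²))
O(y(I(1, -5))) + 294606 = 25²*(-5 + 6*25 + 72*25²) + 294606 = 625*(-5 + 150 + 72*625) + 294606 = 625*(-5 + 150 + 45000) + 294606 = 625*45145 + 294606 = 28215625 + 294606 = 28510231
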